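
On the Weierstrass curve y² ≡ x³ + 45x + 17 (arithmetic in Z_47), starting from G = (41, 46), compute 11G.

Repeated addition: build up to 11G.
2G: tangent at (41, 46): λ = (3·41² + 45)/(2·46) ≡ 12/45. 45⁻¹ ≡ 23 (mod 47), so λ ≡ 12·23 ≡ 41.
  x = λ² - 41 - 41 = 1681 - 82 ≡ 1; y = λ·(41 - 1) - 46 ≡ 43. → (1, 43)
3G: (1, 43) + (41, 46). λ = (46 - 43)/(41 - 1) ≡ 3/40 mod 47. 40⁻¹ ≡ 20 (mod 47), so λ ≡ 13.
  x = λ² - 1 - 41 = 169 - 42 ≡ 33; y = λ·(1 - 33) - 43 ≡ 11. → (33, 11)
4G: (33, 11) + (41, 46). λ = (46 - 11)/(41 - 33) ≡ 35/8 mod 47. 8⁻¹ ≡ 6 (mod 47), so λ ≡ 22.
  x = λ² - 33 - 41 = 484 - 74 ≡ 34; y = λ·(33 - 34) - 11 ≡ 14. → (34, 14)
5G: (34, 14) + (41, 46). λ = (46 - 14)/(41 - 34) ≡ 32/7 mod 47. 7⁻¹ ≡ 27 (mod 47), so λ ≡ 18.
  x = λ² - 34 - 41 = 324 - 75 ≡ 14; y = λ·(34 - 14) - 14 ≡ 17. → (14, 17)
6G: (14, 17) + (41, 46). λ = (46 - 17)/(41 - 14) ≡ 29/27 mod 47. 27⁻¹ ≡ 7 (mod 47), so λ ≡ 15.
  x = λ² - 14 - 41 = 225 - 55 ≡ 29; y = λ·(14 - 29) - 17 ≡ 40. → (29, 40)
7G: (29, 40) + (41, 46). λ = (46 - 40)/(41 - 29) ≡ 6/12 mod 47. 12⁻¹ ≡ 4 (mod 47), so λ ≡ 24.
  x = λ² - 29 - 41 = 576 - 70 ≡ 36; y = λ·(29 - 36) - 40 ≡ 27. → (36, 27)
8G: (36, 27) + (41, 46). λ = (46 - 27)/(41 - 36) ≡ 19/5 mod 47. 5⁻¹ ≡ 19 (mod 47), so λ ≡ 32.
  x = λ² - 36 - 41 = 1024 - 77 ≡ 7; y = λ·(36 - 7) - 27 ≡ 8. → (7, 8)
9G: (7, 8) + (41, 46). λ = (46 - 8)/(41 - 7) ≡ 38/34 mod 47. 34⁻¹ ≡ 18 (mod 47), so λ ≡ 26.
  x = λ² - 7 - 41 = 676 - 48 ≡ 17; y = λ·(7 - 17) - 8 ≡ 14. → (17, 14)
10G: (17, 14) + (41, 46). λ = (46 - 14)/(41 - 17) ≡ 32/24 mod 47. 24⁻¹ ≡ 2 (mod 47), so λ ≡ 17.
  x = λ² - 17 - 41 = 289 - 58 ≡ 43; y = λ·(17 - 43) - 14 ≡ 14. → (43, 14)
11G: (43, 14) + (41, 46). λ = (46 - 14)/(41 - 43) ≡ 32/45 mod 47. 45⁻¹ ≡ 23 (mod 47), so λ ≡ 31.
  x = λ² - 43 - 41 = 961 - 84 ≡ 31; y = λ·(43 - 31) - 14 ≡ 29. → (31, 29)

(31, 29)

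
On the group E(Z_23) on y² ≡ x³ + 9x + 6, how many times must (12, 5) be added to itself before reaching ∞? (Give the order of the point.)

2P: tangent at (12, 5): λ = (3·12² + 9)/(2·5) ≡ 4/10. 10⁻¹ ≡ 7 (mod 23), so λ ≡ 4·7 ≡ 5.
  x = λ² - 12 - 12 = 25 - 24 ≡ 1; y = λ·(12 - 1) - 5 ≡ 4. → (1, 4)
3P: (1, 4) + (12, 5). λ = (5 - 4)/(12 - 1) ≡ 1/11 mod 23. 11⁻¹ ≡ 21 (mod 23), so λ ≡ 21.
  x = λ² - 1 - 12 = 441 - 13 ≡ 14; y = λ·(1 - 14) - 4 ≡ 22. → (14, 22)
4P: (14, 22) + (12, 5). λ = (5 - 22)/(12 - 14) ≡ 6/21 mod 23. 21⁻¹ ≡ 11 (mod 23), so λ ≡ 20.
  x = λ² - 14 - 12 = 400 - 26 ≡ 6; y = λ·(14 - 6) - 22 ≡ 0. → (6, 0)
5P: (6, 0) + (12, 5). λ = (5 - 0)/(12 - 6) ≡ 5/6 mod 23. 6⁻¹ ≡ 4 (mod 23), so λ ≡ 20.
  x = λ² - 6 - 12 = 400 - 18 ≡ 14; y = λ·(6 - 14) - 0 ≡ 1. → (14, 1)
6P: (14, 1) + (12, 5). λ = (5 - 1)/(12 - 14) ≡ 4/21 mod 23. 21⁻¹ ≡ 11 (mod 23) since 21·11 = 231 ≡ 1, so λ ≡ 21.
  x = λ² - 14 - 12 = 441 - 26 ≡ 1; y = λ·(14 - 1) - 1 ≡ 19. → (1, 19)
7P: (1, 19) + (12, 5). λ = (5 - 19)/(12 - 1) ≡ 9/11 mod 23. 11⁻¹ ≡ 21 (mod 23), so λ ≡ 5.
  x = λ² - 1 - 12 = 25 - 13 ≡ 12; y = λ·(1 - 12) - 19 ≡ 18. → (12, 18)
8P: (12, 18) + (12, 5): same x and y₁ ≡ -y₂, so the sum is ∞.
8P = ∞, so the order is 8.

8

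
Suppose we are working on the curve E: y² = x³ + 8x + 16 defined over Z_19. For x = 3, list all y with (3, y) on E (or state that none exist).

none

x³ + 8x + 16 = 67 ≡ 10 (mod 19).
10 is a non-residue mod 19; no y exists.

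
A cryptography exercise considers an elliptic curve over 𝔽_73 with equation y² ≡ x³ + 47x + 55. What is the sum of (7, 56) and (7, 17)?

The two points share x = 7 and their y-coordinates satisfy 56 + 17 ≡ 0 (mod 73), so they are inverses. Their sum is O.

O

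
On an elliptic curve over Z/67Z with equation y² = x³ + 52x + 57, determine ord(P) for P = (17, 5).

2P: tangent at (17, 5): λ = (3·17² + 52)/(2·5) ≡ 48/10. 10⁻¹ ≡ 47 (mod 67) since 10·47 = 470 ≡ 1, so λ ≡ 48·47 ≡ 45.
  x = λ² - 17 - 17 = 2025 - 34 ≡ 48; y = λ·(17 - 48) - 5 ≡ 7. → (48, 7)
3P: (48, 7) + (17, 5). λ = (5 - 7)/(17 - 48) ≡ 65/36 mod 67. 36⁻¹ ≡ 54 (mod 67), so λ ≡ 26.
  x = λ² - 48 - 17 = 676 - 65 ≡ 8; y = λ·(48 - 8) - 7 ≡ 28. → (8, 28)
4P: (8, 28) + (17, 5). λ = (5 - 28)/(17 - 8) ≡ 44/9 mod 67. 9⁻¹ ≡ 15 (mod 67), so λ ≡ 57.
  x = λ² - 8 - 17 = 3249 - 25 ≡ 8; y = λ·(8 - 8) - 28 ≡ 39. → (8, 39)
5P: (8, 39) + (17, 5). λ = (5 - 39)/(17 - 8) ≡ 33/9 mod 67. 9⁻¹ ≡ 15 (mod 67), so λ ≡ 26.
  x = λ² - 8 - 17 = 676 - 25 ≡ 48; y = λ·(8 - 48) - 39 ≡ 60. → (48, 60)
6P: (48, 60) + (17, 5). λ = (5 - 60)/(17 - 48) ≡ 12/36 mod 67. 36⁻¹ ≡ 54 (mod 67) since 36·54 = 1944 ≡ 1, so λ ≡ 45.
  x = λ² - 48 - 17 = 2025 - 65 ≡ 17; y = λ·(48 - 17) - 60 ≡ 62. → (17, 62)
7P: (17, 62) + (17, 5): same x and y₁ ≡ -y₂, so the sum is O.
7P = O, so the order is 7.

7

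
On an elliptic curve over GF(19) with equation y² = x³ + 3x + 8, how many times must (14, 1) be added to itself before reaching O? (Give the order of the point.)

2P: tangent at (14, 1): λ = (3·14² + 3)/(2·1) ≡ 2/2. 2⁻¹ ≡ 10 (mod 19) since 2·10 = 20 ≡ 1, so λ ≡ 2·10 ≡ 1.
  x = λ² - 14 - 14 = 1 - 28 ≡ 11; y = λ·(14 - 11) - 1 ≡ 2. → (11, 2)
3P: (11, 2) + (14, 1). λ = (1 - 2)/(14 - 11) ≡ 18/3 mod 19. 3⁻¹ ≡ 13 (mod 19), so λ ≡ 6.
  x = λ² - 11 - 14 = 36 - 25 ≡ 11; y = λ·(11 - 11) - 2 ≡ 17. → (11, 17)
4P: (11, 17) + (14, 1). λ = (1 - 17)/(14 - 11) ≡ 3/3 mod 19. 3⁻¹ ≡ 13 (mod 19), so λ ≡ 1.
  x = λ² - 11 - 14 = 1 - 25 ≡ 14; y = λ·(11 - 14) - 17 ≡ 18. → (14, 18)
5P: (14, 18) + (14, 1): same x and y₁ ≡ -y₂, so the sum is O.
5P = O, so the order is 5.

5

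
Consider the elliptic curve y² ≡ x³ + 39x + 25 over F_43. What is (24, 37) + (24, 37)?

tangent at (24, 37): λ = (3·24² + 39)/(2·37) ≡ 4/31. 31⁻¹ ≡ 25 (mod 43) since 31·25 = 775 ≡ 1, so λ ≡ 4·25 ≡ 14.
  x = λ² - 24 - 24 = 196 - 48 ≡ 19; y = λ·(24 - 19) - 37 ≡ 33. → (19, 33)

(19, 33)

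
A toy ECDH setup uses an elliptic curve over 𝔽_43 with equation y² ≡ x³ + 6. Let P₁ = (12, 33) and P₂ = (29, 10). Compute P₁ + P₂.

(26, 34)

(12, 33) + (29, 10). λ = (10 - 33)/(29 - 12) ≡ 20/17 mod 43. 17⁻¹ ≡ 38 (mod 43) since 17·38 = 646 ≡ 1, so λ ≡ 29.
  x = λ² - 12 - 29 = 841 - 41 ≡ 26; y = λ·(12 - 26) - 33 ≡ 34. → (26, 34)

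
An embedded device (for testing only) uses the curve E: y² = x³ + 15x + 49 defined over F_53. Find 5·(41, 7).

(35, 25)

Write G = (41, 7).
Repeated addition: build up to 5G.
2G: tangent at (41, 7): λ = (3·41² + 15)/(2·7) ≡ 23/14. 14⁻¹ ≡ 19 (mod 53), so λ ≡ 23·19 ≡ 13.
  x = λ² - 41 - 41 = 169 - 82 ≡ 34; y = λ·(41 - 34) - 7 ≡ 31. → (34, 31)
3G: (34, 31) + (41, 7). λ = (7 - 31)/(41 - 34) ≡ 29/7 mod 53. 7⁻¹ ≡ 38 (mod 53), so λ ≡ 42.
  x = λ² - 34 - 41 = 1764 - 75 ≡ 46; y = λ·(34 - 46) - 31 ≡ 48. → (46, 48)
4G: (46, 48) + (41, 7). λ = (7 - 48)/(41 - 46) ≡ 12/48 mod 53. 48⁻¹ ≡ 21 (mod 53), so λ ≡ 40.
  x = λ² - 46 - 41 = 1600 - 87 ≡ 29; y = λ·(46 - 29) - 48 ≡ 49. → (29, 49)
5G: (29, 49) + (41, 7). λ = (7 - 49)/(41 - 29) ≡ 11/12 mod 53. 12⁻¹ ≡ 31 (mod 53) since 12·31 = 372 ≡ 1, so λ ≡ 23.
  x = λ² - 29 - 41 = 529 - 70 ≡ 35; y = λ·(29 - 35) - 49 ≡ 25. → (35, 25)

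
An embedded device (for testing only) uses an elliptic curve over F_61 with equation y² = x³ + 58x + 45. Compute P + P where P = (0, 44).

tangent at (0, 44): λ = (3·0² + 58)/(2·44) ≡ 58/27. 27⁻¹ ≡ 52 (mod 61) since 27·52 = 1404 ≡ 1, so λ ≡ 58·52 ≡ 27.
  x = λ² - 0 - 0 = 729 - 0 ≡ 58; y = λ·(0 - 58) - 44 ≡ 37. → (58, 37)

(58, 37)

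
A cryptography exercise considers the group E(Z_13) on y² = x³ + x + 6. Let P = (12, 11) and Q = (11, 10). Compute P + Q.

(12, 11) + (11, 10). λ = (10 - 11)/(11 - 12) ≡ 12/12 mod 13. 12⁻¹ ≡ 12 (mod 13), so λ ≡ 1.
  x = λ² - 12 - 11 = 1 - 23 ≡ 4; y = λ·(12 - 4) - 11 ≡ 10. → (4, 10)

(4, 10)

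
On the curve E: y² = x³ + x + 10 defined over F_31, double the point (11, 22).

tangent at (11, 22): λ = (3·11² + 1)/(2·22) ≡ 23/13. 13⁻¹ ≡ 12 (mod 31) since 13·12 = 156 ≡ 1, so λ ≡ 23·12 ≡ 28.
  x = λ² - 11 - 11 = 784 - 22 ≡ 18; y = λ·(11 - 18) - 22 ≡ 30. → (18, 30)

(18, 30)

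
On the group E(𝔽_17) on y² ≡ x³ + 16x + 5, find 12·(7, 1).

(15, 13)

Write G = (7, 1).
Repeated addition: build up to 12G.
2G: tangent at (7, 1): λ = (3·7² + 16)/(2·1) ≡ 10/2. 2⁻¹ ≡ 9 (mod 17), so λ ≡ 10·9 ≡ 5.
  x = λ² - 7 - 7 = 25 - 14 ≡ 11; y = λ·(7 - 11) - 1 ≡ 13. → (11, 13)
3G: (11, 13) + (7, 1). λ = (1 - 13)/(7 - 11) ≡ 5/13 mod 17. 13⁻¹ ≡ 4 (mod 17) since 13·4 = 52 ≡ 1, so λ ≡ 3.
  x = λ² - 11 - 7 = 9 - 18 ≡ 8; y = λ·(11 - 8) - 13 ≡ 13. → (8, 13)
4G: (8, 13) + (7, 1). λ = (1 - 13)/(7 - 8) ≡ 5/16 mod 17. 16⁻¹ ≡ 16 (mod 17) since 16·16 = 256 ≡ 1, so λ ≡ 12.
  x = λ² - 8 - 7 = 144 - 15 ≡ 10; y = λ·(8 - 10) - 13 ≡ 14. → (10, 14)
5G: (10, 14) + (7, 1). λ = (1 - 14)/(7 - 10) ≡ 4/14 mod 17. 14⁻¹ ≡ 11 (mod 17), so λ ≡ 10.
  x = λ² - 10 - 7 = 100 - 17 ≡ 15; y = λ·(10 - 15) - 14 ≡ 4. → (15, 4)
6G: (15, 4) + (7, 1). λ = (1 - 4)/(7 - 15) ≡ 14/9 mod 17. 9⁻¹ ≡ 2 (mod 17), so λ ≡ 11.
  x = λ² - 15 - 7 = 121 - 22 ≡ 14; y = λ·(15 - 14) - 4 ≡ 7. → (14, 7)
7G: (14, 7) + (7, 1). λ = (1 - 7)/(7 - 14) ≡ 11/10 mod 17. 10⁻¹ ≡ 12 (mod 17), so λ ≡ 13.
  x = λ² - 14 - 7 = 169 - 21 ≡ 12; y = λ·(14 - 12) - 7 ≡ 2. → (12, 2)
8G: (12, 2) + (7, 1). λ = (1 - 2)/(7 - 12) ≡ 16/12 mod 17. 12⁻¹ ≡ 10 (mod 17) since 12·10 = 120 ≡ 1, so λ ≡ 7.
  x = λ² - 12 - 7 = 49 - 19 ≡ 13; y = λ·(12 - 13) - 2 ≡ 8. → (13, 8)
9G: (13, 8) + (7, 1). λ = (1 - 8)/(7 - 13) ≡ 10/11 mod 17. 11⁻¹ ≡ 14 (mod 17) since 11·14 = 154 ≡ 1, so λ ≡ 4.
  x = λ² - 13 - 7 = 16 - 20 ≡ 13; y = λ·(13 - 13) - 8 ≡ 9. → (13, 9)
10G: (13, 9) + (7, 1). λ = (1 - 9)/(7 - 13) ≡ 9/11 mod 17. 11⁻¹ ≡ 14 (mod 17) since 11·14 = 154 ≡ 1, so λ ≡ 7.
  x = λ² - 13 - 7 = 49 - 20 ≡ 12; y = λ·(13 - 12) - 9 ≡ 15. → (12, 15)
11G: (12, 15) + (7, 1). λ = (1 - 15)/(7 - 12) ≡ 3/12 mod 17. 12⁻¹ ≡ 10 (mod 17) since 12·10 = 120 ≡ 1, so λ ≡ 13.
  x = λ² - 12 - 7 = 169 - 19 ≡ 14; y = λ·(12 - 14) - 15 ≡ 10. → (14, 10)
12G: (14, 10) + (7, 1). λ = (1 - 10)/(7 - 14) ≡ 8/10 mod 17. 10⁻¹ ≡ 12 (mod 17), so λ ≡ 11.
  x = λ² - 14 - 7 = 121 - 21 ≡ 15; y = λ·(14 - 15) - 10 ≡ 13. → (15, 13)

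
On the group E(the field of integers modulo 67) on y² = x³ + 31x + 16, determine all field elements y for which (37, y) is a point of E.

x³ + 31x + 16 = 51816 ≡ 25 (mod 67).
Square roots of 25 mod 67: 5 and 62 (since 5² = 25 ≡ 25).

5, 62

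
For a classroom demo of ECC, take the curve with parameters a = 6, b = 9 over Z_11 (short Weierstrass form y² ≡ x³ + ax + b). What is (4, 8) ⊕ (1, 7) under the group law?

(0, 8)

(4, 8) + (1, 7). λ = (7 - 8)/(1 - 4) ≡ 10/8 mod 11. 8⁻¹ ≡ 7 (mod 11), so λ ≡ 4.
  x = λ² - 4 - 1 = 16 - 5 ≡ 0; y = λ·(4 - 0) - 8 ≡ 8. → (0, 8)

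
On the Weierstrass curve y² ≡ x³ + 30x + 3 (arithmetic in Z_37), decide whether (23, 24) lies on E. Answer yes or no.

yes

y² = 24² ≡ 21; x³ + 30x + 3 = 12860 ≡ 21 (mod 37). 21 = 21.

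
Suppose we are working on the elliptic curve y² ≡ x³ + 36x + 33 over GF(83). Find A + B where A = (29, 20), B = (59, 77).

(29, 20) + (59, 77). λ = (77 - 20)/(59 - 29) ≡ 57/30 mod 83. 30⁻¹ ≡ 36 (mod 83) since 30·36 = 1080 ≡ 1, so λ ≡ 60.
  x = λ² - 29 - 59 = 3600 - 88 ≡ 26; y = λ·(29 - 26) - 20 ≡ 77. → (26, 77)

(26, 77)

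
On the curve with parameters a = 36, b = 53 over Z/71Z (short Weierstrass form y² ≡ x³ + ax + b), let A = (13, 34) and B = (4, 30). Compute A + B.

(13, 37)

(13, 34) + (4, 30). λ = (30 - 34)/(4 - 13) ≡ 67/62 mod 71. 62⁻¹ ≡ 63 (mod 71), so λ ≡ 32.
  x = λ² - 13 - 4 = 1024 - 17 ≡ 13; y = λ·(13 - 13) - 34 ≡ 37. → (13, 37)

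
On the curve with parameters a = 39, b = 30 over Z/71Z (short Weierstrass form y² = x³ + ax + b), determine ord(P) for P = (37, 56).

2P: tangent at (37, 56): λ = (3·37² + 39)/(2·56) ≡ 28/41. 41⁻¹ ≡ 26 (mod 71) since 41·26 = 1066 ≡ 1, so λ ≡ 28·26 ≡ 18.
  x = λ² - 37 - 37 = 324 - 74 ≡ 37; y = λ·(37 - 37) - 56 ≡ 15. → (37, 15)
3P: (37, 15) + (37, 56): same x and y₁ ≡ -y₂, so the sum is O.
3P = O, so the order is 3.

3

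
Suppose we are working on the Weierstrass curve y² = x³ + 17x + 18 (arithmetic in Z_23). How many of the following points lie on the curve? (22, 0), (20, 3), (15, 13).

2

(22, 0): 0² ≡ 0, rhs ≡ 0 → on.
(20, 3): 3² ≡ 9, rhs ≡ 9 → on.
(15, 13): 13² ≡ 8, rhs ≡ 14 → off.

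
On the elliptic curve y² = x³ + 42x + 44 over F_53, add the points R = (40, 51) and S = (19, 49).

(41, 12)

(40, 51) + (19, 49). λ = (49 - 51)/(19 - 40) ≡ 51/32 mod 53. 32⁻¹ ≡ 5 (mod 53) since 32·5 = 160 ≡ 1, so λ ≡ 43.
  x = λ² - 40 - 19 = 1849 - 59 ≡ 41; y = λ·(40 - 41) - 51 ≡ 12. → (41, 12)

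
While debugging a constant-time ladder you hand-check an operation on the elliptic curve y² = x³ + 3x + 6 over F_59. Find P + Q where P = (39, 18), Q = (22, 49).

(5, 38)

(39, 18) + (22, 49). λ = (49 - 18)/(22 - 39) ≡ 31/42 mod 59. 42⁻¹ ≡ 52 (mod 59), so λ ≡ 19.
  x = λ² - 39 - 22 = 361 - 61 ≡ 5; y = λ·(39 - 5) - 18 ≡ 38. → (5, 38)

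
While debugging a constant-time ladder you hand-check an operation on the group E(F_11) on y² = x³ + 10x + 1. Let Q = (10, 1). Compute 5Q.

O

Repeated addition: build up to 5Q.
2Q: tangent at (10, 1): λ = (3·10² + 10)/(2·1) ≡ 2/2. 2⁻¹ ≡ 6 (mod 11), so λ ≡ 2·6 ≡ 1.
  x = λ² - 10 - 10 = 1 - 20 ≡ 3; y = λ·(10 - 3) - 1 ≡ 6. → (3, 6)
3Q: (3, 6) + (10, 1). λ = (1 - 6)/(10 - 3) ≡ 6/7 mod 11. 7⁻¹ ≡ 8 (mod 11) since 7·8 = 56 ≡ 1, so λ ≡ 4.
  x = λ² - 3 - 10 = 16 - 13 ≡ 3; y = λ·(3 - 3) - 6 ≡ 5. → (3, 5)
4Q: (3, 5) + (10, 1). λ = (1 - 5)/(10 - 3) ≡ 7/7 mod 11. 7⁻¹ ≡ 8 (mod 11) since 7·8 = 56 ≡ 1, so λ ≡ 1.
  x = λ² - 3 - 10 = 1 - 13 ≡ 10; y = λ·(3 - 10) - 5 ≡ 10. → (10, 10)
5Q: (10, 10) + (10, 1): same x and y₁ ≡ -y₂, so the sum is 𝒪.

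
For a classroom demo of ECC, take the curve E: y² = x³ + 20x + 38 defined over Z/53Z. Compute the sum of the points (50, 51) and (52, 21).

(50, 51) + (52, 21). λ = (21 - 51)/(52 - 50) ≡ 23/2 mod 53. 2⁻¹ ≡ 27 (mod 53) since 2·27 = 54 ≡ 1, so λ ≡ 38.
  x = λ² - 50 - 52 = 1444 - 102 ≡ 17; y = λ·(50 - 17) - 51 ≡ 37. → (17, 37)

(17, 37)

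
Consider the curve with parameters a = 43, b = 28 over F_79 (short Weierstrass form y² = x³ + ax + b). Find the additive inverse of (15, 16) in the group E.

-(15, 16) = (15, -16 mod 79) = (15, 63).

(15, 63)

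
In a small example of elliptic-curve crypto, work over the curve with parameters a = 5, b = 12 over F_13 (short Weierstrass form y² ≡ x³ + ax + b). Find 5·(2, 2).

Write G = (2, 2).
Double-and-add on 5 = (101)₂. Start with G = (2, 2) for the leading 1-bit.
double: tangent at (2, 2): λ = (3·2² + 5)/(2·2) ≡ 4/4. 4⁻¹ ≡ 10 (mod 13) since 4·10 = 40 ≡ 1, so λ ≡ 4·10 ≡ 1.
  x = λ² - 2 - 2 = 1 - 4 ≡ 10; y = λ·(2 - 10) - 2 ≡ 3. → (10, 3)
double: tangent at (10, 3): λ = (3·10² + 5)/(2·3) ≡ 6/6. 6⁻¹ ≡ 11 (mod 13) since 6·11 = 66 ≡ 1, so λ ≡ 6·11 ≡ 1.
  x = λ² - 10 - 10 = 1 - 20 ≡ 7; y = λ·(10 - 7) - 3 ≡ 0. → (7, 0)
add G: (7, 0) + (2, 2). λ = (2 - 0)/(2 - 7) ≡ 2/8 mod 13. 8⁻¹ ≡ 5 (mod 13), so λ ≡ 10.
  x = λ² - 7 - 2 = 100 - 9 ≡ 0; y = λ·(7 - 0) - 0 ≡ 5. → (0, 5)

(0, 5)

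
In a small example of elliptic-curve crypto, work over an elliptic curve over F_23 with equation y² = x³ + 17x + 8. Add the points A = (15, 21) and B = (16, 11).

(15, 21) + (16, 11). λ = (11 - 21)/(16 - 15) ≡ 13/1 mod 23. 1⁻¹ ≡ 1 (mod 23), so λ ≡ 13.
  x = λ² - 15 - 16 = 169 - 31 ≡ 0; y = λ·(15 - 0) - 21 ≡ 13. → (0, 13)

(0, 13)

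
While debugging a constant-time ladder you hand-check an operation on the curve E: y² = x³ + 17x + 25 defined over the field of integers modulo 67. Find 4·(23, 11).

Write P = (23, 11).
Repeated addition: build up to 4P.
2P: tangent at (23, 11): λ = (3·23² + 17)/(2·11) ≡ 63/22. 22⁻¹ ≡ 64 (mod 67) since 22·64 = 1408 ≡ 1, so λ ≡ 63·64 ≡ 12.
  x = λ² - 23 - 23 = 144 - 46 ≡ 31; y = λ·(23 - 31) - 11 ≡ 27. → (31, 27)
3P: (31, 27) + (23, 11). λ = (11 - 27)/(23 - 31) ≡ 51/59 mod 67. 59⁻¹ ≡ 25 (mod 67), so λ ≡ 2.
  x = λ² - 31 - 23 = 4 - 54 ≡ 17; y = λ·(31 - 17) - 27 ≡ 1. → (17, 1)
4P: (17, 1) + (23, 11). λ = (11 - 1)/(23 - 17) ≡ 10/6 mod 67. 6⁻¹ ≡ 56 (mod 67) since 6·56 = 336 ≡ 1, so λ ≡ 24.
  x = λ² - 17 - 23 = 576 - 40 ≡ 0; y = λ·(17 - 0) - 1 ≡ 5. → (0, 5)

(0, 5)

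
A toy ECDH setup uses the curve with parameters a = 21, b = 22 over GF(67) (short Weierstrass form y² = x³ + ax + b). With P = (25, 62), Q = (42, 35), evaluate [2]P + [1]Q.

(29, 30)

First 2P:
Repeated addition: build up to 2P.
2P: tangent at (25, 62): λ = (3·25² + 21)/(2·62) ≡ 20/57. 57⁻¹ ≡ 20 (mod 67), so λ ≡ 20·20 ≡ 65.
  x = λ² - 25 - 25 = 4225 - 50 ≡ 21; y = λ·(25 - 21) - 62 ≡ 64. → (21, 64)
2P = (21, 64).
Finally 2P + Q:
(21, 64) + (42, 35). λ = (35 - 64)/(42 - 21) ≡ 38/21 mod 67. 21⁻¹ ≡ 16 (mod 67), so λ ≡ 5.
  x = λ² - 21 - 42 = 25 - 63 ≡ 29; y = λ·(21 - 29) - 64 ≡ 30. → (29, 30)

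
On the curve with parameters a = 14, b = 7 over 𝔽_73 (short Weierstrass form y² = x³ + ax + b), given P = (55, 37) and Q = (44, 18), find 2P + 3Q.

First 2P:
Repeated addition: build up to 2P.
2P: tangent at (55, 37): λ = (3·55² + 14)/(2·37) ≡ 37/1. 1⁻¹ ≡ 1 (mod 73), so λ ≡ 37·1 ≡ 37.
  x = λ² - 55 - 55 = 1369 - 110 ≡ 18; y = λ·(55 - 18) - 37 ≡ 18. → (18, 18)
2P = (18, 18).
Next 3Q:
Repeated addition: build up to 3Q.
2Q: tangent at (44, 18): λ = (3·44² + 14)/(2·18) ≡ 55/36. 36⁻¹ ≡ 71 (mod 73) since 36·71 = 2556 ≡ 1, so λ ≡ 55·71 ≡ 36.
  x = λ² - 44 - 44 = 1296 - 88 ≡ 40; y = λ·(44 - 40) - 18 ≡ 53. → (40, 53)
3Q: (40, 53) + (44, 18). λ = (18 - 53)/(44 - 40) ≡ 38/4 mod 73. 4⁻¹ ≡ 55 (mod 73), so λ ≡ 46.
  x = λ² - 40 - 44 = 2116 - 84 ≡ 61; y = λ·(40 - 61) - 53 ≡ 3. → (61, 3)
3Q = (61, 3).
Finally 2P + 3Q:
(18, 18) + (61, 3). λ = (3 - 18)/(61 - 18) ≡ 58/43 mod 73. 43⁻¹ ≡ 17 (mod 73) since 43·17 = 731 ≡ 1, so λ ≡ 37.
  x = λ² - 18 - 61 = 1369 - 79 ≡ 49; y = λ·(18 - 49) - 18 ≡ 3. → (49, 3)

(49, 3)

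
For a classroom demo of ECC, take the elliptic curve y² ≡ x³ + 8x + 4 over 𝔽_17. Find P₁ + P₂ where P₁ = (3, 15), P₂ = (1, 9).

(5, 13)

(3, 15) + (1, 9). λ = (9 - 15)/(1 - 3) ≡ 11/15 mod 17. 15⁻¹ ≡ 8 (mod 17), so λ ≡ 3.
  x = λ² - 3 - 1 = 9 - 4 ≡ 5; y = λ·(3 - 5) - 15 ≡ 13. → (5, 13)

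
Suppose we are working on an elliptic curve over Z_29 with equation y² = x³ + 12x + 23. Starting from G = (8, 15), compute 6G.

Repeated addition: build up to 6G.
2G: tangent at (8, 15): λ = (3·8² + 12)/(2·15) ≡ 1/1. 1⁻¹ ≡ 1 (mod 29) since 1·1 = 1 ≡ 1, so λ ≡ 1·1 ≡ 1.
  x = λ² - 8 - 8 = 1 - 16 ≡ 14; y = λ·(8 - 14) - 15 ≡ 8. → (14, 8)
3G: (14, 8) + (8, 15). λ = (15 - 8)/(8 - 14) ≡ 7/23 mod 29. 23⁻¹ ≡ 24 (mod 29) since 23·24 = 552 ≡ 1, so λ ≡ 23.
  x = λ² - 14 - 8 = 529 - 22 ≡ 14; y = λ·(14 - 14) - 8 ≡ 21. → (14, 21)
4G: (14, 21) + (8, 15). λ = (15 - 21)/(8 - 14) ≡ 23/23 mod 29. 23⁻¹ ≡ 24 (mod 29) since 23·24 = 552 ≡ 1, so λ ≡ 1.
  x = λ² - 14 - 8 = 1 - 22 ≡ 8; y = λ·(14 - 8) - 21 ≡ 14. → (8, 14)
5G: (8, 14) + (8, 15): same x and y₁ ≡ -y₂, so the sum is O.
6G: O + (8, 15) = (8, 15) (identity).

(8, 15)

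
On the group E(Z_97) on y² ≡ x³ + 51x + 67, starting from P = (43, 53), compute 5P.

Double-and-add on 5 = (101)₂. Start with P = (43, 53) for the leading 1-bit.
double: tangent at (43, 53): λ = (3·43² + 51)/(2·53) ≡ 69/9. 9⁻¹ ≡ 54 (mod 97), so λ ≡ 69·54 ≡ 40.
  x = λ² - 43 - 43 = 1600 - 86 ≡ 59; y = λ·(43 - 59) - 53 ≡ 83. → (59, 83)
double: tangent at (59, 83): λ = (3·59² + 51)/(2·83) ≡ 18/69. 69⁻¹ ≡ 45 (mod 97), so λ ≡ 18·45 ≡ 34.
  x = λ² - 59 - 59 = 1156 - 118 ≡ 68; y = λ·(59 - 68) - 83 ≡ 96. → (68, 96)
add P: (68, 96) + (43, 53). λ = (53 - 96)/(43 - 68) ≡ 54/72 mod 97. 72⁻¹ ≡ 31 (mod 97), so λ ≡ 25.
  x = λ² - 68 - 43 = 625 - 111 ≡ 29; y = λ·(68 - 29) - 96 ≡ 6. → (29, 6)

(29, 6)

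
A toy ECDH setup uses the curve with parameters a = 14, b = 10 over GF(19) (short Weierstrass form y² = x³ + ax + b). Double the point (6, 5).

tangent at (6, 5): λ = (3·6² + 14)/(2·5) ≡ 8/10. 10⁻¹ ≡ 2 (mod 19), so λ ≡ 8·2 ≡ 16.
  x = λ² - 6 - 6 = 256 - 12 ≡ 16; y = λ·(6 - 16) - 5 ≡ 6. → (16, 6)

(16, 6)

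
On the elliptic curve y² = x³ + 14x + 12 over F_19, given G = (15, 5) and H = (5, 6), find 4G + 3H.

First 4G:
Repeated addition: build up to 4G.
2G: tangent at (15, 5): λ = (3·15² + 14)/(2·5) ≡ 5/10. 10⁻¹ ≡ 2 (mod 19), so λ ≡ 5·2 ≡ 10.
  x = λ² - 15 - 15 = 100 - 30 ≡ 13; y = λ·(15 - 13) - 5 ≡ 15. → (13, 15)
3G: (13, 15) + (15, 5). λ = (5 - 15)/(15 - 13) ≡ 9/2 mod 19. 2⁻¹ ≡ 10 (mod 19), so λ ≡ 14.
  x = λ² - 13 - 15 = 196 - 28 ≡ 16; y = λ·(13 - 16) - 15 ≡ 0. → (16, 0)
4G: (16, 0) + (15, 5). λ = (5 - 0)/(15 - 16) ≡ 5/18 mod 19. 18⁻¹ ≡ 18 (mod 19) since 18·18 = 324 ≡ 1, so λ ≡ 14.
  x = λ² - 16 - 15 = 196 - 31 ≡ 13; y = λ·(16 - 13) - 0 ≡ 4. → (13, 4)
4G = (13, 4).
Next 3H:
Repeated addition: build up to 3H.
2H: tangent at (5, 6): λ = (3·5² + 14)/(2·6) ≡ 13/12. 12⁻¹ ≡ 8 (mod 19) since 12·8 = 96 ≡ 1, so λ ≡ 13·8 ≡ 9.
  x = λ² - 5 - 5 = 81 - 10 ≡ 14; y = λ·(5 - 14) - 6 ≡ 8. → (14, 8)
3H: (14, 8) + (5, 6). λ = (6 - 8)/(5 - 14) ≡ 17/10 mod 19. 10⁻¹ ≡ 2 (mod 19), so λ ≡ 15.
  x = λ² - 14 - 5 = 225 - 19 ≡ 16; y = λ·(14 - 16) - 8 ≡ 0. → (16, 0)
3H = (16, 0).
Finally 4G + 3H:
(13, 4) + (16, 0). λ = (0 - 4)/(16 - 13) ≡ 15/3 mod 19. 3⁻¹ ≡ 13 (mod 19) since 3·13 = 39 ≡ 1, so λ ≡ 5.
  x = λ² - 13 - 16 = 25 - 29 ≡ 15; y = λ·(13 - 15) - 4 ≡ 5. → (15, 5)

(15, 5)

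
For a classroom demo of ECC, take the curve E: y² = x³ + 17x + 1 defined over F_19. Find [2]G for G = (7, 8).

(2, 10)

tangent at (7, 8): λ = (3·7² + 17)/(2·8) ≡ 12/16. 16⁻¹ ≡ 6 (mod 19) since 16·6 = 96 ≡ 1, so λ ≡ 12·6 ≡ 15.
  x = λ² - 7 - 7 = 225 - 14 ≡ 2; y = λ·(7 - 2) - 8 ≡ 10. → (2, 10)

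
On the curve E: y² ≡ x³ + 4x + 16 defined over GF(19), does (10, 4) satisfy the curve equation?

no

y² = 4² ≡ 16; x³ + 4x + 16 = 1056 ≡ 11 (mod 19). 16 ≠ 11.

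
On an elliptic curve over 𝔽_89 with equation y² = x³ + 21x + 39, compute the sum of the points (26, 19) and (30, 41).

(41, 32)

(26, 19) + (30, 41). λ = (41 - 19)/(30 - 26) ≡ 22/4 mod 89. 4⁻¹ ≡ 67 (mod 89), so λ ≡ 50.
  x = λ² - 26 - 30 = 2500 - 56 ≡ 41; y = λ·(26 - 41) - 19 ≡ 32. → (41, 32)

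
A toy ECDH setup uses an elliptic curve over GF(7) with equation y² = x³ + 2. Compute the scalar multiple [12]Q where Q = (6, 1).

O

Double-and-add on 12 = (1100)₂. Start with Q = (6, 1) for the leading 1-bit.
double: tangent at (6, 1): λ = (3·6² + 0)/(2·1) ≡ 3/2. 2⁻¹ ≡ 4 (mod 7), so λ ≡ 3·4 ≡ 5.
  x = λ² - 6 - 6 = 25 - 12 ≡ 6; y = λ·(6 - 6) - 1 ≡ 6. → (6, 6)
add Q: (6, 6) + (6, 1): same x and y₁ ≡ -y₂, so the sum is the point at infinity.
double: the point at infinity + the point at infinity = the point at infinity (identity).
double: the point at infinity + the point at infinity = the point at infinity (identity).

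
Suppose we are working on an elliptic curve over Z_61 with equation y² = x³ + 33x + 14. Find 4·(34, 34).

Write Q = (34, 34).
Repeated addition: build up to 4Q.
2Q: tangent at (34, 34): λ = (3·34² + 33)/(2·34) ≡ 24/7. 7⁻¹ ≡ 35 (mod 61), so λ ≡ 24·35 ≡ 47.
  x = λ² - 34 - 34 = 2209 - 68 ≡ 6; y = λ·(34 - 6) - 34 ≡ 1. → (6, 1)
3Q: (6, 1) + (34, 34). λ = (34 - 1)/(34 - 6) ≡ 33/28 mod 61. 28⁻¹ ≡ 24 (mod 61), so λ ≡ 60.
  x = λ² - 6 - 34 = 3600 - 40 ≡ 22; y = λ·(6 - 22) - 1 ≡ 15. → (22, 15)
4Q: (22, 15) + (34, 34). λ = (34 - 15)/(34 - 22) ≡ 19/12 mod 61. 12⁻¹ ≡ 56 (mod 61), so λ ≡ 27.
  x = λ² - 22 - 34 = 729 - 56 ≡ 2; y = λ·(22 - 2) - 15 ≡ 37. → (2, 37)

(2, 37)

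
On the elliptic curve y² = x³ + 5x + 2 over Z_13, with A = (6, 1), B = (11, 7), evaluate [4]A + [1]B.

(10, 5)

First 4A:
Repeated addition: build up to 4A.
2A: tangent at (6, 1): λ = (3·6² + 5)/(2·1) ≡ 9/2. 2⁻¹ ≡ 7 (mod 13) since 2·7 = 14 ≡ 1, so λ ≡ 9·7 ≡ 11.
  x = λ² - 6 - 6 = 121 - 12 ≡ 5; y = λ·(6 - 5) - 1 ≡ 10. → (5, 10)
3A: (5, 10) + (6, 1). λ = (1 - 10)/(6 - 5) ≡ 4/1 mod 13. 1⁻¹ ≡ 1 (mod 13), so λ ≡ 4.
  x = λ² - 5 - 6 = 16 - 11 ≡ 5; y = λ·(5 - 5) - 10 ≡ 3. → (5, 3)
4A: (5, 3) + (6, 1). λ = (1 - 3)/(6 - 5) ≡ 11/1 mod 13. 1⁻¹ ≡ 1 (mod 13), so λ ≡ 11.
  x = λ² - 5 - 6 = 121 - 11 ≡ 6; y = λ·(5 - 6) - 3 ≡ 12. → (6, 12)
4A = (6, 12).
Finally 4A + B:
(6, 12) + (11, 7). λ = (7 - 12)/(11 - 6) ≡ 8/5 mod 13. 5⁻¹ ≡ 8 (mod 13) since 5·8 = 40 ≡ 1, so λ ≡ 12.
  x = λ² - 6 - 11 = 144 - 17 ≡ 10; y = λ·(6 - 10) - 12 ≡ 5. → (10, 5)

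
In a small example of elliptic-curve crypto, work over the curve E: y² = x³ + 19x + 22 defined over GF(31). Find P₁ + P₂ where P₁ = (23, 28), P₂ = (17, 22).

(23, 28) + (17, 22). λ = (22 - 28)/(17 - 23) ≡ 25/25 mod 31. 25⁻¹ ≡ 5 (mod 31) since 25·5 = 125 ≡ 1, so λ ≡ 1.
  x = λ² - 23 - 17 = 1 - 40 ≡ 23; y = λ·(23 - 23) - 28 ≡ 3. → (23, 3)

(23, 3)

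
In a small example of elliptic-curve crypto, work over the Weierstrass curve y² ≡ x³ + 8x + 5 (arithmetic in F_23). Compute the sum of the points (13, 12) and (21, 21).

(5, 20)

(13, 12) + (21, 21). λ = (21 - 12)/(21 - 13) ≡ 9/8 mod 23. 8⁻¹ ≡ 3 (mod 23) since 8·3 = 24 ≡ 1, so λ ≡ 4.
  x = λ² - 13 - 21 = 16 - 34 ≡ 5; y = λ·(13 - 5) - 12 ≡ 20. → (5, 20)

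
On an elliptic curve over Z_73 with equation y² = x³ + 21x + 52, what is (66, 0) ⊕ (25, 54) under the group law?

(66, 0) + (25, 54). λ = (54 - 0)/(25 - 66) ≡ 54/32 mod 73. 32⁻¹ ≡ 16 (mod 73), so λ ≡ 61.
  x = λ² - 66 - 25 = 3721 - 91 ≡ 53; y = λ·(66 - 53) - 0 ≡ 63. → (53, 63)

(53, 63)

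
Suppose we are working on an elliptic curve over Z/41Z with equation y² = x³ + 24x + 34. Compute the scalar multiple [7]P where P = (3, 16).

Double-and-add on 7 = (111)₂. Start with P = (3, 16) for the leading 1-bit.
double: tangent at (3, 16): λ = (3·3² + 24)/(2·16) ≡ 10/32. 32⁻¹ ≡ 9 (mod 41), so λ ≡ 10·9 ≡ 8.
  x = λ² - 3 - 3 = 64 - 6 ≡ 17; y = λ·(3 - 17) - 16 ≡ 36. → (17, 36)
add P: (17, 36) + (3, 16). λ = (16 - 36)/(3 - 17) ≡ 21/27 mod 41. 27⁻¹ ≡ 38 (mod 41), so λ ≡ 19.
  x = λ² - 17 - 3 = 361 - 20 ≡ 13; y = λ·(17 - 13) - 36 ≡ 40. → (13, 40)
double: tangent at (13, 40): λ = (3·13² + 24)/(2·40) ≡ 39/39. 39⁻¹ ≡ 20 (mod 41), so λ ≡ 39·20 ≡ 1.
  x = λ² - 13 - 13 = 1 - 26 ≡ 16; y = λ·(13 - 16) - 40 ≡ 39. → (16, 39)
add P: (16, 39) + (3, 16). λ = (16 - 39)/(3 - 16) ≡ 18/28 mod 41. 28⁻¹ ≡ 22 (mod 41) since 28·22 = 616 ≡ 1, so λ ≡ 27.
  x = λ² - 16 - 3 = 729 - 19 ≡ 13; y = λ·(16 - 13) - 39 ≡ 1. → (13, 1)

(13, 1)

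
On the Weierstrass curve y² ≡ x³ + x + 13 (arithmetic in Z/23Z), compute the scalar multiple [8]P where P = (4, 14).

O

Double-and-add on 8 = (1000)₂. Start with P = (4, 14) for the leading 1-bit.
double: tangent at (4, 14): λ = (3·4² + 1)/(2·14) ≡ 3/5. 5⁻¹ ≡ 14 (mod 23) since 5·14 = 70 ≡ 1, so λ ≡ 3·14 ≡ 19.
  x = λ² - 4 - 4 = 361 - 8 ≡ 8; y = λ·(4 - 8) - 14 ≡ 2. → (8, 2)
double: tangent at (8, 2): λ = (3·8² + 1)/(2·2) ≡ 9/4. 4⁻¹ ≡ 6 (mod 23), so λ ≡ 9·6 ≡ 8.
  x = λ² - 8 - 8 = 64 - 16 ≡ 2; y = λ·(8 - 2) - 2 ≡ 0. → (2, 0)
double: (2, 0) + (2, 0): same x and y₁ ≡ -y₂, so the sum is O.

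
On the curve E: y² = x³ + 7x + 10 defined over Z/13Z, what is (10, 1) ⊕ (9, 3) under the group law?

(11, 1)

(10, 1) + (9, 3). λ = (3 - 1)/(9 - 10) ≡ 2/12 mod 13. 12⁻¹ ≡ 12 (mod 13), so λ ≡ 11.
  x = λ² - 10 - 9 = 121 - 19 ≡ 11; y = λ·(10 - 11) - 1 ≡ 1. → (11, 1)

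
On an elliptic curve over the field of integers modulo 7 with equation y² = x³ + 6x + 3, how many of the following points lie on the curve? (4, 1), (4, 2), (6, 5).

0

(4, 1): 1² ≡ 1, rhs ≡ 0 → off.
(4, 2): 2² ≡ 4, rhs ≡ 0 → off.
(6, 5): 5² ≡ 4, rhs ≡ 3 → off.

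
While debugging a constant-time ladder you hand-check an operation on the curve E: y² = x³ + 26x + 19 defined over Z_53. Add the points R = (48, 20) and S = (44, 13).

(48, 20) + (44, 13). λ = (13 - 20)/(44 - 48) ≡ 46/49 mod 53. 49⁻¹ ≡ 13 (mod 53), so λ ≡ 15.
  x = λ² - 48 - 44 = 225 - 92 ≡ 27; y = λ·(48 - 27) - 20 ≡ 30. → (27, 30)

(27, 30)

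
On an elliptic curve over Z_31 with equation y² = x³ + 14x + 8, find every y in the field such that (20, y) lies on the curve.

x³ + 14x + 8 = 8288 ≡ 11 (mod 31).
11 is a non-residue mod 31; no y exists.

none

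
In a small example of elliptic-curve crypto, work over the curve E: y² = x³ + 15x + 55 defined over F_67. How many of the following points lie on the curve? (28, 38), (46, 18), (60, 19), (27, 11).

0

(28, 38): 38² ≡ 37, rhs ≡ 49 → off.
(46, 18): 18² ≡ 56, rhs ≡ 60 → off.
(60, 19): 19² ≡ 26, rhs ≡ 9 → off.
(27, 11): 11² ≡ 54, rhs ≡ 43 → off.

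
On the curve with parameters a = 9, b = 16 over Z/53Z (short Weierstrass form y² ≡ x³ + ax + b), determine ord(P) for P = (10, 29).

2P: tangent at (10, 29): λ = (3·10² + 9)/(2·29) ≡ 44/5. 5⁻¹ ≡ 32 (mod 53) since 5·32 = 160 ≡ 1, so λ ≡ 44·32 ≡ 30.
  x = λ² - 10 - 10 = 900 - 20 ≡ 32; y = λ·(10 - 32) - 29 ≡ 0. → (32, 0)
3P: (32, 0) + (10, 29). λ = (29 - 0)/(10 - 32) ≡ 29/31 mod 53. 31⁻¹ ≡ 12 (mod 53), so λ ≡ 30.
  x = λ² - 32 - 10 = 900 - 42 ≡ 10; y = λ·(32 - 10) - 0 ≡ 24. → (10, 24)
4P: (10, 24) + (10, 29): same x and y₁ ≡ -y₂, so the sum is the point at infinity.
4P = the point at infinity, so the order is 4.

4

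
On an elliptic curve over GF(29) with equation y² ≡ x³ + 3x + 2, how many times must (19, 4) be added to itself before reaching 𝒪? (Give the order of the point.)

9

2P: tangent at (19, 4): λ = (3·19² + 3)/(2·4) ≡ 13/8. 8⁻¹ ≡ 11 (mod 29) since 8·11 = 88 ≡ 1, so λ ≡ 13·11 ≡ 27.
  x = λ² - 19 - 19 = 729 - 38 ≡ 24; y = λ·(19 - 24) - 4 ≡ 6. → (24, 6)
3P: (24, 6) + (19, 4). λ = (4 - 6)/(19 - 24) ≡ 27/24 mod 29. 24⁻¹ ≡ 23 (mod 29), so λ ≡ 12.
  x = λ² - 24 - 19 = 144 - 43 ≡ 14; y = λ·(24 - 14) - 6 ≡ 27. → (14, 27)
4P: (14, 27) + (19, 4). λ = (4 - 27)/(19 - 14) ≡ 6/5 mod 29. 5⁻¹ ≡ 6 (mod 29) since 5·6 = 30 ≡ 1, so λ ≡ 7.
  x = λ² - 14 - 19 = 49 - 33 ≡ 16; y = λ·(14 - 16) - 27 ≡ 17. → (16, 17)
5P: (16, 17) + (19, 4). λ = (4 - 17)/(19 - 16) ≡ 16/3 mod 29. 3⁻¹ ≡ 10 (mod 29), so λ ≡ 15.
  x = λ² - 16 - 19 = 225 - 35 ≡ 16; y = λ·(16 - 16) - 17 ≡ 12. → (16, 12)
6P: (16, 12) + (19, 4). λ = (4 - 12)/(19 - 16) ≡ 21/3 mod 29. 3⁻¹ ≡ 10 (mod 29), so λ ≡ 7.
  x = λ² - 16 - 19 = 49 - 35 ≡ 14; y = λ·(16 - 14) - 12 ≡ 2. → (14, 2)
7P: (14, 2) + (19, 4). λ = (4 - 2)/(19 - 14) ≡ 2/5 mod 29. 5⁻¹ ≡ 6 (mod 29), so λ ≡ 12.
  x = λ² - 14 - 19 = 144 - 33 ≡ 24; y = λ·(14 - 24) - 2 ≡ 23. → (24, 23)
8P: (24, 23) + (19, 4). λ = (4 - 23)/(19 - 24) ≡ 10/24 mod 29. 24⁻¹ ≡ 23 (mod 29) since 24·23 = 552 ≡ 1, so λ ≡ 27.
  x = λ² - 24 - 19 = 729 - 43 ≡ 19; y = λ·(24 - 19) - 23 ≡ 25. → (19, 25)
9P: (19, 25) + (19, 4): same x and y₁ ≡ -y₂, so the sum is 𝒪.
9P = 𝒪, so the order is 9.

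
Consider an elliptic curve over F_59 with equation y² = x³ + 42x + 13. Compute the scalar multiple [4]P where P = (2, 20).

Repeated addition: build up to 4P.
2P: tangent at (2, 20): λ = (3·2² + 42)/(2·20) ≡ 54/40. 40⁻¹ ≡ 31 (mod 59), so λ ≡ 54·31 ≡ 22.
  x = λ² - 2 - 2 = 484 - 4 ≡ 8; y = λ·(2 - 8) - 20 ≡ 25. → (8, 25)
3P: (8, 25) + (2, 20). λ = (20 - 25)/(2 - 8) ≡ 54/53 mod 59. 53⁻¹ ≡ 49 (mod 59), so λ ≡ 50.
  x = λ² - 8 - 2 = 2500 - 10 ≡ 12; y = λ·(8 - 12) - 25 ≡ 11. → (12, 11)
4P: (12, 11) + (2, 20). λ = (20 - 11)/(2 - 12) ≡ 9/49 mod 59. 49⁻¹ ≡ 53 (mod 59) since 49·53 = 2597 ≡ 1, so λ ≡ 5.
  x = λ² - 12 - 2 = 25 - 14 ≡ 11; y = λ·(12 - 11) - 11 ≡ 53. → (11, 53)

(11, 53)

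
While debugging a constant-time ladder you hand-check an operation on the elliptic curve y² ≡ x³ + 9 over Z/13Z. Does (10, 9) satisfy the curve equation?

no

y² = 9² ≡ 3; x³ + 0x + 9 = 1009 ≡ 8 (mod 13). 3 ≠ 8.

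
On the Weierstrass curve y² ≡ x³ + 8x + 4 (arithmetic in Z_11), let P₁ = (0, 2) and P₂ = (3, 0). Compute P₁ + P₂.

(6, 2)

(0, 2) + (3, 0). λ = (0 - 2)/(3 - 0) ≡ 9/3 mod 11. 3⁻¹ ≡ 4 (mod 11), so λ ≡ 3.
  x = λ² - 0 - 3 = 9 - 3 ≡ 6; y = λ·(0 - 6) - 2 ≡ 2. → (6, 2)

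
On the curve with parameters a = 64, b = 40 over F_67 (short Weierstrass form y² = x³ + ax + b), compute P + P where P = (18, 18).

tangent at (18, 18): λ = (3·18² + 64)/(2·18) ≡ 31/36. 36⁻¹ ≡ 54 (mod 67), so λ ≡ 31·54 ≡ 66.
  x = λ² - 18 - 18 = 4356 - 36 ≡ 32; y = λ·(18 - 32) - 18 ≡ 63. → (32, 63)

(32, 63)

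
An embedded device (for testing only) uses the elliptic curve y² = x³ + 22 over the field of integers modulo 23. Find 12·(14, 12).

Write P = (14, 12).
Repeated addition: build up to 12P.
2P: tangent at (14, 12): λ = (3·14² + 0)/(2·12) ≡ 13/1. 1⁻¹ ≡ 1 (mod 23), so λ ≡ 13·1 ≡ 13.
  x = λ² - 14 - 14 = 169 - 28 ≡ 3; y = λ·(14 - 3) - 12 ≡ 16. → (3, 16)
3P: (3, 16) + (14, 12). λ = (12 - 16)/(14 - 3) ≡ 19/11 mod 23. 11⁻¹ ≡ 21 (mod 23), so λ ≡ 8.
  x = λ² - 3 - 14 = 64 - 17 ≡ 1; y = λ·(3 - 1) - 16 ≡ 0. → (1, 0)
4P: (1, 0) + (14, 12). λ = (12 - 0)/(14 - 1) ≡ 12/13 mod 23. 13⁻¹ ≡ 16 (mod 23), so λ ≡ 8.
  x = λ² - 1 - 14 = 64 - 15 ≡ 3; y = λ·(1 - 3) - 0 ≡ 7. → (3, 7)
5P: (3, 7) + (14, 12). λ = (12 - 7)/(14 - 3) ≡ 5/11 mod 23. 11⁻¹ ≡ 21 (mod 23), so λ ≡ 13.
  x = λ² - 3 - 14 = 169 - 17 ≡ 14; y = λ·(3 - 14) - 7 ≡ 11. → (14, 11)
6P: (14, 11) + (14, 12): same x and y₁ ≡ -y₂, so the sum is O.
7P: O + (14, 12) = (14, 12) (identity).
8P: tangent at (14, 12): λ = (3·14² + 0)/(2·12) ≡ 13/1. 1⁻¹ ≡ 1 (mod 23), so λ ≡ 13·1 ≡ 13.
  x = λ² - 14 - 14 = 169 - 28 ≡ 3; y = λ·(14 - 3) - 12 ≡ 16. → (3, 16)
9P: (3, 16) + (14, 12). λ = (12 - 16)/(14 - 3) ≡ 19/11 mod 23. 11⁻¹ ≡ 21 (mod 23), so λ ≡ 8.
  x = λ² - 3 - 14 = 64 - 17 ≡ 1; y = λ·(3 - 1) - 16 ≡ 0. → (1, 0)
10P: (1, 0) + (14, 12). λ = (12 - 0)/(14 - 1) ≡ 12/13 mod 23. 13⁻¹ ≡ 16 (mod 23) since 13·16 = 208 ≡ 1, so λ ≡ 8.
  x = λ² - 1 - 14 = 64 - 15 ≡ 3; y = λ·(1 - 3) - 0 ≡ 7. → (3, 7)
11P: (3, 7) + (14, 12). λ = (12 - 7)/(14 - 3) ≡ 5/11 mod 23. 11⁻¹ ≡ 21 (mod 23), so λ ≡ 13.
  x = λ² - 3 - 14 = 169 - 17 ≡ 14; y = λ·(3 - 14) - 7 ≡ 11. → (14, 11)
12P: (14, 11) + (14, 12): same x and y₁ ≡ -y₂, so the sum is O.

O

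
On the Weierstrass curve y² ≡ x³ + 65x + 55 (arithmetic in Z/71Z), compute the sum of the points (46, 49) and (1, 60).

(46, 49) + (1, 60). λ = (60 - 49)/(1 - 46) ≡ 11/26 mod 71. 26⁻¹ ≡ 41 (mod 71) since 26·41 = 1066 ≡ 1, so λ ≡ 25.
  x = λ² - 46 - 1 = 625 - 47 ≡ 10; y = λ·(46 - 10) - 49 ≡ 70. → (10, 70)

(10, 70)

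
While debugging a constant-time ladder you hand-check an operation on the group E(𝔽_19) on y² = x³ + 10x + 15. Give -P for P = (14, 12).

(14, 7)

-(14, 12) = (14, -12 mod 19) = (14, 7).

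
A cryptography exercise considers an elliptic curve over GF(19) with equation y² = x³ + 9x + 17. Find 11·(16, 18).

(2, 9)

Write G = (16, 18).
Repeated addition: build up to 11G.
2G: tangent at (16, 18): λ = (3·16² + 9)/(2·18) ≡ 17/17. 17⁻¹ ≡ 9 (mod 19), so λ ≡ 17·9 ≡ 1.
  x = λ² - 16 - 16 = 1 - 32 ≡ 7; y = λ·(16 - 7) - 18 ≡ 10. → (7, 10)
3G: (7, 10) + (16, 18). λ = (18 - 10)/(16 - 7) ≡ 8/9 mod 19. 9⁻¹ ≡ 17 (mod 19) since 9·17 = 153 ≡ 1, so λ ≡ 3.
  x = λ² - 7 - 16 = 9 - 23 ≡ 5; y = λ·(7 - 5) - 10 ≡ 15. → (5, 15)
4G: (5, 15) + (16, 18). λ = (18 - 15)/(16 - 5) ≡ 3/11 mod 19. 11⁻¹ ≡ 7 (mod 19), so λ ≡ 2.
  x = λ² - 5 - 16 = 4 - 21 ≡ 2; y = λ·(5 - 2) - 15 ≡ 10. → (2, 10)
5G: (2, 10) + (16, 18). λ = (18 - 10)/(16 - 2) ≡ 8/14 mod 19. 14⁻¹ ≡ 15 (mod 19) since 14·15 = 210 ≡ 1, so λ ≡ 6.
  x = λ² - 2 - 16 = 36 - 18 ≡ 18; y = λ·(2 - 18) - 10 ≡ 8. → (18, 8)
6G: (18, 8) + (16, 18). λ = (18 - 8)/(16 - 18) ≡ 10/17 mod 19. 17⁻¹ ≡ 9 (mod 19), so λ ≡ 14.
  x = λ² - 18 - 16 = 196 - 34 ≡ 10; y = λ·(18 - 10) - 8 ≡ 9. → (10, 9)
7G: (10, 9) + (16, 18). λ = (18 - 9)/(16 - 10) ≡ 9/6 mod 19. 6⁻¹ ≡ 16 (mod 19), so λ ≡ 11.
  x = λ² - 10 - 16 = 121 - 26 ≡ 0; y = λ·(10 - 0) - 9 ≡ 6. → (0, 6)
8G: (0, 6) + (16, 18). λ = (18 - 6)/(16 - 0) ≡ 12/16 mod 19. 16⁻¹ ≡ 6 (mod 19), so λ ≡ 15.
  x = λ² - 0 - 16 = 225 - 16 ≡ 0; y = λ·(0 - 0) - 6 ≡ 13. → (0, 13)
9G: (0, 13) + (16, 18). λ = (18 - 13)/(16 - 0) ≡ 5/16 mod 19. 16⁻¹ ≡ 6 (mod 19) since 16·6 = 96 ≡ 1, so λ ≡ 11.
  x = λ² - 0 - 16 = 121 - 16 ≡ 10; y = λ·(0 - 10) - 13 ≡ 10. → (10, 10)
10G: (10, 10) + (16, 18). λ = (18 - 10)/(16 - 10) ≡ 8/6 mod 19. 6⁻¹ ≡ 16 (mod 19) since 6·16 = 96 ≡ 1, so λ ≡ 14.
  x = λ² - 10 - 16 = 196 - 26 ≡ 18; y = λ·(10 - 18) - 10 ≡ 11. → (18, 11)
11G: (18, 11) + (16, 18). λ = (18 - 11)/(16 - 18) ≡ 7/17 mod 19. 17⁻¹ ≡ 9 (mod 19) since 17·9 = 153 ≡ 1, so λ ≡ 6.
  x = λ² - 18 - 16 = 36 - 34 ≡ 2; y = λ·(18 - 2) - 11 ≡ 9. → (2, 9)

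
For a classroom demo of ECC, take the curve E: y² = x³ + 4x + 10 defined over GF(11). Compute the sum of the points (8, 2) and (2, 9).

(10, 4)

(8, 2) + (2, 9). λ = (9 - 2)/(2 - 8) ≡ 7/5 mod 11. 5⁻¹ ≡ 9 (mod 11), so λ ≡ 8.
  x = λ² - 8 - 2 = 64 - 10 ≡ 10; y = λ·(8 - 10) - 2 ≡ 4. → (10, 4)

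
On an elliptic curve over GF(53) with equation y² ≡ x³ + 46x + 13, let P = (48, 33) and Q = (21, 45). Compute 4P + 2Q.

(25, 26)

First 4P:
Double-and-add on 4 = (100)₂. Start with P = (48, 33) for the leading 1-bit.
double: tangent at (48, 33): λ = (3·48² + 46)/(2·33) ≡ 15/13. 13⁻¹ ≡ 49 (mod 53) since 13·49 = 637 ≡ 1, so λ ≡ 15·49 ≡ 46.
  x = λ² - 48 - 48 = 2116 - 96 ≡ 6; y = λ·(48 - 6) - 33 ≡ 44. → (6, 44)
double: tangent at (6, 44): λ = (3·6² + 46)/(2·44) ≡ 48/35. 35⁻¹ ≡ 50 (mod 53), so λ ≡ 48·50 ≡ 15.
  x = λ² - 6 - 6 = 225 - 12 ≡ 1; y = λ·(6 - 1) - 44 ≡ 31. → (1, 31)
4P = (1, 31).
Next 2Q:
Repeated addition: build up to 2Q.
2Q: tangent at (21, 45): λ = (3·21² + 46)/(2·45) ≡ 44/37. 37⁻¹ ≡ 43 (mod 53), so λ ≡ 44·43 ≡ 37.
  x = λ² - 21 - 21 = 1369 - 42 ≡ 2; y = λ·(21 - 2) - 45 ≡ 22. → (2, 22)
2Q = (2, 22).
Finally 4P + 2Q:
(1, 31) + (2, 22). λ = (22 - 31)/(2 - 1) ≡ 44/1 mod 53. 1⁻¹ ≡ 1 (mod 53) since 1·1 = 1 ≡ 1, so λ ≡ 44.
  x = λ² - 1 - 2 = 1936 - 3 ≡ 25; y = λ·(1 - 25) - 31 ≡ 26. → (25, 26)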